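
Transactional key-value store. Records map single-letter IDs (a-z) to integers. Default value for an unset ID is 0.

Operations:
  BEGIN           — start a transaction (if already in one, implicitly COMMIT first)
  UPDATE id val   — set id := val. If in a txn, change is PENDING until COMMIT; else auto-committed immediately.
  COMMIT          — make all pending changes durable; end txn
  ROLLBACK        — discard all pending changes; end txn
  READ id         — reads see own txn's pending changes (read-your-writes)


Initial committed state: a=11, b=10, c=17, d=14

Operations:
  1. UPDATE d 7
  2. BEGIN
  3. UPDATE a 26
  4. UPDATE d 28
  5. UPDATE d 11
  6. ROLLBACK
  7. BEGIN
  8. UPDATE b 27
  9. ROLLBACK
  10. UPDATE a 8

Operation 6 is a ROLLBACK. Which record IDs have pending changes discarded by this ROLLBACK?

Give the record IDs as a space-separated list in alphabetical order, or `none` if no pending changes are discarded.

Initial committed: {a=11, b=10, c=17, d=14}
Op 1: UPDATE d=7 (auto-commit; committed d=7)
Op 2: BEGIN: in_txn=True, pending={}
Op 3: UPDATE a=26 (pending; pending now {a=26})
Op 4: UPDATE d=28 (pending; pending now {a=26, d=28})
Op 5: UPDATE d=11 (pending; pending now {a=26, d=11})
Op 6: ROLLBACK: discarded pending ['a', 'd']; in_txn=False
Op 7: BEGIN: in_txn=True, pending={}
Op 8: UPDATE b=27 (pending; pending now {b=27})
Op 9: ROLLBACK: discarded pending ['b']; in_txn=False
Op 10: UPDATE a=8 (auto-commit; committed a=8)
ROLLBACK at op 6 discards: ['a', 'd']

Answer: a d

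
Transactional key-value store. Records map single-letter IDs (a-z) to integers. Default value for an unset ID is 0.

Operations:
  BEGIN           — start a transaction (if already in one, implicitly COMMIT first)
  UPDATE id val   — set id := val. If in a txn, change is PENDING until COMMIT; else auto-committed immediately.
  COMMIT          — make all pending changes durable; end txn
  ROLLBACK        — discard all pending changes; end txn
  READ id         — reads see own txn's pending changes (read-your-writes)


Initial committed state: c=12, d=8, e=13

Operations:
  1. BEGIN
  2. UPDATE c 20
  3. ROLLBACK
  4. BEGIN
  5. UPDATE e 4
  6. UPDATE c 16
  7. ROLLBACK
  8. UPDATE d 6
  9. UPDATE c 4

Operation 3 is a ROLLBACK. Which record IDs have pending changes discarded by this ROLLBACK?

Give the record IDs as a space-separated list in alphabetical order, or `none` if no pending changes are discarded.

Answer: c

Derivation:
Initial committed: {c=12, d=8, e=13}
Op 1: BEGIN: in_txn=True, pending={}
Op 2: UPDATE c=20 (pending; pending now {c=20})
Op 3: ROLLBACK: discarded pending ['c']; in_txn=False
Op 4: BEGIN: in_txn=True, pending={}
Op 5: UPDATE e=4 (pending; pending now {e=4})
Op 6: UPDATE c=16 (pending; pending now {c=16, e=4})
Op 7: ROLLBACK: discarded pending ['c', 'e']; in_txn=False
Op 8: UPDATE d=6 (auto-commit; committed d=6)
Op 9: UPDATE c=4 (auto-commit; committed c=4)
ROLLBACK at op 3 discards: ['c']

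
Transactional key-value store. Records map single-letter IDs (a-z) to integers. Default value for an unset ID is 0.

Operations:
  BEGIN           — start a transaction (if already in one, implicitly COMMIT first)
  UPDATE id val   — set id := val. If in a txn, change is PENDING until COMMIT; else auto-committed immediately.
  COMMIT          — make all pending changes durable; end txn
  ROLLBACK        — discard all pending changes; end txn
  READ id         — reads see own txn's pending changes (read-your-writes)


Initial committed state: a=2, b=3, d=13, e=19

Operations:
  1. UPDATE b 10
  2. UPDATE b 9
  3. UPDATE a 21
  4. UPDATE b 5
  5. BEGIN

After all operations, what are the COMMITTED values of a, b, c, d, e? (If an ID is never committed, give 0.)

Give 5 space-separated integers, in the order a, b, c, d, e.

Initial committed: {a=2, b=3, d=13, e=19}
Op 1: UPDATE b=10 (auto-commit; committed b=10)
Op 2: UPDATE b=9 (auto-commit; committed b=9)
Op 3: UPDATE a=21 (auto-commit; committed a=21)
Op 4: UPDATE b=5 (auto-commit; committed b=5)
Op 5: BEGIN: in_txn=True, pending={}
Final committed: {a=21, b=5, d=13, e=19}

Answer: 21 5 0 13 19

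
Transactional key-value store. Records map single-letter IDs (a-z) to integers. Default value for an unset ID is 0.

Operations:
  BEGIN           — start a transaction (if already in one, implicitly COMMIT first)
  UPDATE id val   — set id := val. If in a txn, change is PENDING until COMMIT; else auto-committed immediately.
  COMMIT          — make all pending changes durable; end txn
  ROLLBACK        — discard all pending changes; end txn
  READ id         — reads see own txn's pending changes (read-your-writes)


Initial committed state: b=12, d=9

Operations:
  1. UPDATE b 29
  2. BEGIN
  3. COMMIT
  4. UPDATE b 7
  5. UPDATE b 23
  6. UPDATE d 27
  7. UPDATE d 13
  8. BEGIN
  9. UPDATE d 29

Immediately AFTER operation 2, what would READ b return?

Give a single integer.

Answer: 29

Derivation:
Initial committed: {b=12, d=9}
Op 1: UPDATE b=29 (auto-commit; committed b=29)
Op 2: BEGIN: in_txn=True, pending={}
After op 2: visible(b) = 29 (pending={}, committed={b=29, d=9})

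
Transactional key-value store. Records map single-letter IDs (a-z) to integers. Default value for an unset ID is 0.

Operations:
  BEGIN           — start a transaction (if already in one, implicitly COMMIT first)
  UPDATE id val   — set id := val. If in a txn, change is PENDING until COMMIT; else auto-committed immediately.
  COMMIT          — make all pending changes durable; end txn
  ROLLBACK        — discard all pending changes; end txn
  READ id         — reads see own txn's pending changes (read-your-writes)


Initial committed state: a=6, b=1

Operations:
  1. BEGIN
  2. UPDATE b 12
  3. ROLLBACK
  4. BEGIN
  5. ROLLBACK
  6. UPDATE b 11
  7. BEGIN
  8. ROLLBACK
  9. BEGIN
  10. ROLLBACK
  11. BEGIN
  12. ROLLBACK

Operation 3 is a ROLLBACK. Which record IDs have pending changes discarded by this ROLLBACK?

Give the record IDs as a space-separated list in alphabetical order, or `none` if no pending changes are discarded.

Answer: b

Derivation:
Initial committed: {a=6, b=1}
Op 1: BEGIN: in_txn=True, pending={}
Op 2: UPDATE b=12 (pending; pending now {b=12})
Op 3: ROLLBACK: discarded pending ['b']; in_txn=False
Op 4: BEGIN: in_txn=True, pending={}
Op 5: ROLLBACK: discarded pending []; in_txn=False
Op 6: UPDATE b=11 (auto-commit; committed b=11)
Op 7: BEGIN: in_txn=True, pending={}
Op 8: ROLLBACK: discarded pending []; in_txn=False
Op 9: BEGIN: in_txn=True, pending={}
Op 10: ROLLBACK: discarded pending []; in_txn=False
Op 11: BEGIN: in_txn=True, pending={}
Op 12: ROLLBACK: discarded pending []; in_txn=False
ROLLBACK at op 3 discards: ['b']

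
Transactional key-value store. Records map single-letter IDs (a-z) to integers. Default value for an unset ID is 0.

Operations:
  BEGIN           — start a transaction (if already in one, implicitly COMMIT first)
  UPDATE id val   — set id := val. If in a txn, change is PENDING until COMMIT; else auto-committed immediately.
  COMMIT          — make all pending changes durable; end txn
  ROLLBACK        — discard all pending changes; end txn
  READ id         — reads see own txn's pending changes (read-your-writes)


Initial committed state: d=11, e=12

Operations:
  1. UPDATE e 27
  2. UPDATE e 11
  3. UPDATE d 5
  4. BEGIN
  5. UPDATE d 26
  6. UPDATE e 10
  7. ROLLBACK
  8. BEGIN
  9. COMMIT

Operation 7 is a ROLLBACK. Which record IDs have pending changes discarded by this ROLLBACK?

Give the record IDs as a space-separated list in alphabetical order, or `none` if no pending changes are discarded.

Initial committed: {d=11, e=12}
Op 1: UPDATE e=27 (auto-commit; committed e=27)
Op 2: UPDATE e=11 (auto-commit; committed e=11)
Op 3: UPDATE d=5 (auto-commit; committed d=5)
Op 4: BEGIN: in_txn=True, pending={}
Op 5: UPDATE d=26 (pending; pending now {d=26})
Op 6: UPDATE e=10 (pending; pending now {d=26, e=10})
Op 7: ROLLBACK: discarded pending ['d', 'e']; in_txn=False
Op 8: BEGIN: in_txn=True, pending={}
Op 9: COMMIT: merged [] into committed; committed now {d=5, e=11}
ROLLBACK at op 7 discards: ['d', 'e']

Answer: d e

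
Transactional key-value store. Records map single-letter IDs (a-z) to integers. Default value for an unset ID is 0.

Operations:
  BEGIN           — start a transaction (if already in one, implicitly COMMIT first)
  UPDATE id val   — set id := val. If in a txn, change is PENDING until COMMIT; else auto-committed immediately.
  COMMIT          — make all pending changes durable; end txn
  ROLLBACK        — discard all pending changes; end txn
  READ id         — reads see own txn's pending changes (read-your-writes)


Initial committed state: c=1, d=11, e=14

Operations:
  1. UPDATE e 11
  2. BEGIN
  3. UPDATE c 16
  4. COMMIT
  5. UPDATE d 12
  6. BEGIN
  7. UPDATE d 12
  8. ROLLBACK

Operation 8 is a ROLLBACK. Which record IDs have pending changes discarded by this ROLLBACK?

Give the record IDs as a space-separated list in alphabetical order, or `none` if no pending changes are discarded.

Initial committed: {c=1, d=11, e=14}
Op 1: UPDATE e=11 (auto-commit; committed e=11)
Op 2: BEGIN: in_txn=True, pending={}
Op 3: UPDATE c=16 (pending; pending now {c=16})
Op 4: COMMIT: merged ['c'] into committed; committed now {c=16, d=11, e=11}
Op 5: UPDATE d=12 (auto-commit; committed d=12)
Op 6: BEGIN: in_txn=True, pending={}
Op 7: UPDATE d=12 (pending; pending now {d=12})
Op 8: ROLLBACK: discarded pending ['d']; in_txn=False
ROLLBACK at op 8 discards: ['d']

Answer: d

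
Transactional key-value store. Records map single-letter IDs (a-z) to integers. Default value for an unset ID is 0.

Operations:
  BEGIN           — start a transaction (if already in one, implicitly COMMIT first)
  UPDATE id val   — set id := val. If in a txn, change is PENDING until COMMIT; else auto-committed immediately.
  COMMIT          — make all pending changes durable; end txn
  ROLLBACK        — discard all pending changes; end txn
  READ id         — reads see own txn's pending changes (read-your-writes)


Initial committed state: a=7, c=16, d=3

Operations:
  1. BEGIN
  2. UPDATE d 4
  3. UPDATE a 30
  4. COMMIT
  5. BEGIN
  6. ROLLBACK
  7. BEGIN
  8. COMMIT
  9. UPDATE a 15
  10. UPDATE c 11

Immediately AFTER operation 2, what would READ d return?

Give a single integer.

Answer: 4

Derivation:
Initial committed: {a=7, c=16, d=3}
Op 1: BEGIN: in_txn=True, pending={}
Op 2: UPDATE d=4 (pending; pending now {d=4})
After op 2: visible(d) = 4 (pending={d=4}, committed={a=7, c=16, d=3})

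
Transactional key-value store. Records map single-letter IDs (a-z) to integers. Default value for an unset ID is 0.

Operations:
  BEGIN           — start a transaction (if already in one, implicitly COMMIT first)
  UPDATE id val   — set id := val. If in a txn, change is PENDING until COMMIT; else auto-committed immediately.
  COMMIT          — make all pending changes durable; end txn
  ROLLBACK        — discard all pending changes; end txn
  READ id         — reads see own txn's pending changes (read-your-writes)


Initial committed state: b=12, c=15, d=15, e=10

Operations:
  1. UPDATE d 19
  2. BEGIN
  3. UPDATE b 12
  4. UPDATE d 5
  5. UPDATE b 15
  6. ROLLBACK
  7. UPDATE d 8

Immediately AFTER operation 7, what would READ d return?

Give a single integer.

Answer: 8

Derivation:
Initial committed: {b=12, c=15, d=15, e=10}
Op 1: UPDATE d=19 (auto-commit; committed d=19)
Op 2: BEGIN: in_txn=True, pending={}
Op 3: UPDATE b=12 (pending; pending now {b=12})
Op 4: UPDATE d=5 (pending; pending now {b=12, d=5})
Op 5: UPDATE b=15 (pending; pending now {b=15, d=5})
Op 6: ROLLBACK: discarded pending ['b', 'd']; in_txn=False
Op 7: UPDATE d=8 (auto-commit; committed d=8)
After op 7: visible(d) = 8 (pending={}, committed={b=12, c=15, d=8, e=10})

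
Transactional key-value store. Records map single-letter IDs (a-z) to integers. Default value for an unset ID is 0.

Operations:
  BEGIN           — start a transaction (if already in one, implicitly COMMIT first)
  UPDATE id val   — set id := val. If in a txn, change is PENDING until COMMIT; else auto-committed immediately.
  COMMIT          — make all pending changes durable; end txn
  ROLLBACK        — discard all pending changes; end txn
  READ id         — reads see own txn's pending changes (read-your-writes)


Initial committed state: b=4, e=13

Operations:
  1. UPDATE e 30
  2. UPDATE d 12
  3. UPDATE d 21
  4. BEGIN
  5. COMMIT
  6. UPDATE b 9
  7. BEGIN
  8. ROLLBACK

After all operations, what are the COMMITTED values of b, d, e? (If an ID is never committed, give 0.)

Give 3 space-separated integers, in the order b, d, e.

Initial committed: {b=4, e=13}
Op 1: UPDATE e=30 (auto-commit; committed e=30)
Op 2: UPDATE d=12 (auto-commit; committed d=12)
Op 3: UPDATE d=21 (auto-commit; committed d=21)
Op 4: BEGIN: in_txn=True, pending={}
Op 5: COMMIT: merged [] into committed; committed now {b=4, d=21, e=30}
Op 6: UPDATE b=9 (auto-commit; committed b=9)
Op 7: BEGIN: in_txn=True, pending={}
Op 8: ROLLBACK: discarded pending []; in_txn=False
Final committed: {b=9, d=21, e=30}

Answer: 9 21 30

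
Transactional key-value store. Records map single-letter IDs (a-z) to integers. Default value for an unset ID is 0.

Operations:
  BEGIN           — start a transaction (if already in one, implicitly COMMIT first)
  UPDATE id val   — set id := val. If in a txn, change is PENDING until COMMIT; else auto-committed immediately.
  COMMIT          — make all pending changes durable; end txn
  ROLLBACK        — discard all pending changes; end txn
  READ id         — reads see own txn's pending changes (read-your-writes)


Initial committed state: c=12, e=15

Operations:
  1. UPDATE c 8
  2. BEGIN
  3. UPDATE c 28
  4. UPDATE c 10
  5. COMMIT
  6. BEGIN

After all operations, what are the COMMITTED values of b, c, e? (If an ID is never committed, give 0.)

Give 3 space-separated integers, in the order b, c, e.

Answer: 0 10 15

Derivation:
Initial committed: {c=12, e=15}
Op 1: UPDATE c=8 (auto-commit; committed c=8)
Op 2: BEGIN: in_txn=True, pending={}
Op 3: UPDATE c=28 (pending; pending now {c=28})
Op 4: UPDATE c=10 (pending; pending now {c=10})
Op 5: COMMIT: merged ['c'] into committed; committed now {c=10, e=15}
Op 6: BEGIN: in_txn=True, pending={}
Final committed: {c=10, e=15}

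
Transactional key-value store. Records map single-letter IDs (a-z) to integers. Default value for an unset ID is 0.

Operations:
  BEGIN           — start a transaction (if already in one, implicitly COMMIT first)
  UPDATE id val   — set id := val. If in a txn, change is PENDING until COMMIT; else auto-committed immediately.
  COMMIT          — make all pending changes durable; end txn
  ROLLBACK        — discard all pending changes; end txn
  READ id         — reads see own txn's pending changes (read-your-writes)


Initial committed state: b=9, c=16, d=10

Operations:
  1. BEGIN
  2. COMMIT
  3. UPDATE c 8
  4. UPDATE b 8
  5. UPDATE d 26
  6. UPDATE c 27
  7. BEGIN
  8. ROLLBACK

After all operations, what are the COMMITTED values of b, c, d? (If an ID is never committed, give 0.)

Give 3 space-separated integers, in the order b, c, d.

Initial committed: {b=9, c=16, d=10}
Op 1: BEGIN: in_txn=True, pending={}
Op 2: COMMIT: merged [] into committed; committed now {b=9, c=16, d=10}
Op 3: UPDATE c=8 (auto-commit; committed c=8)
Op 4: UPDATE b=8 (auto-commit; committed b=8)
Op 5: UPDATE d=26 (auto-commit; committed d=26)
Op 6: UPDATE c=27 (auto-commit; committed c=27)
Op 7: BEGIN: in_txn=True, pending={}
Op 8: ROLLBACK: discarded pending []; in_txn=False
Final committed: {b=8, c=27, d=26}

Answer: 8 27 26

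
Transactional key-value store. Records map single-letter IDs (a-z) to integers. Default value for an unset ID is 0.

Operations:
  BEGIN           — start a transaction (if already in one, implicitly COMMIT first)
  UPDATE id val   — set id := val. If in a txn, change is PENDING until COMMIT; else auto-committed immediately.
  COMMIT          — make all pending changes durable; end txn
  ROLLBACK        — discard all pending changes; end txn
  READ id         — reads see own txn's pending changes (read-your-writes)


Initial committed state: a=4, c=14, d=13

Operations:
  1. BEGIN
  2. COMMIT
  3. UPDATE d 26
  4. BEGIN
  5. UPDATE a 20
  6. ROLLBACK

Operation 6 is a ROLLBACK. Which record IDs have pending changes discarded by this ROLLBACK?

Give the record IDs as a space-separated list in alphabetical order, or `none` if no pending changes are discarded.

Initial committed: {a=4, c=14, d=13}
Op 1: BEGIN: in_txn=True, pending={}
Op 2: COMMIT: merged [] into committed; committed now {a=4, c=14, d=13}
Op 3: UPDATE d=26 (auto-commit; committed d=26)
Op 4: BEGIN: in_txn=True, pending={}
Op 5: UPDATE a=20 (pending; pending now {a=20})
Op 6: ROLLBACK: discarded pending ['a']; in_txn=False
ROLLBACK at op 6 discards: ['a']

Answer: a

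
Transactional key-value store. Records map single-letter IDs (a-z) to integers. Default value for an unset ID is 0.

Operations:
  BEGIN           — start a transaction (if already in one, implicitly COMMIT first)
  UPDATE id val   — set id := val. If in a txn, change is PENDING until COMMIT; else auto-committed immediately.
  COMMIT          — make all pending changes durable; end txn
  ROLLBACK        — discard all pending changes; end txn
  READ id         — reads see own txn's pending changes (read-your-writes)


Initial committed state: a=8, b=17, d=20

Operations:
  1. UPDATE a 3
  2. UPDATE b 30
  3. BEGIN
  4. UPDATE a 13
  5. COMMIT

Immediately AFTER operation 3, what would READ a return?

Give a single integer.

Answer: 3

Derivation:
Initial committed: {a=8, b=17, d=20}
Op 1: UPDATE a=3 (auto-commit; committed a=3)
Op 2: UPDATE b=30 (auto-commit; committed b=30)
Op 3: BEGIN: in_txn=True, pending={}
After op 3: visible(a) = 3 (pending={}, committed={a=3, b=30, d=20})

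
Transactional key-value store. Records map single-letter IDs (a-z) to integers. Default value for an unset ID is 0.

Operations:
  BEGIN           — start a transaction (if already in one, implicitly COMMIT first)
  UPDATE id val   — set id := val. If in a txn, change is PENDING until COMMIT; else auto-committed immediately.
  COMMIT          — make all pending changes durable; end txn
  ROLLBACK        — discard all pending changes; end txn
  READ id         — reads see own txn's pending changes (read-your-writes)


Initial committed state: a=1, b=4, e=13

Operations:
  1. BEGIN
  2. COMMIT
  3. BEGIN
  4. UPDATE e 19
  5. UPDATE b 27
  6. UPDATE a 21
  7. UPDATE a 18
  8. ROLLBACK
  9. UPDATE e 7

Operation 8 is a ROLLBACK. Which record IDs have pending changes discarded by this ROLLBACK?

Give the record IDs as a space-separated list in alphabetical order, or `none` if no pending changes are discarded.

Initial committed: {a=1, b=4, e=13}
Op 1: BEGIN: in_txn=True, pending={}
Op 2: COMMIT: merged [] into committed; committed now {a=1, b=4, e=13}
Op 3: BEGIN: in_txn=True, pending={}
Op 4: UPDATE e=19 (pending; pending now {e=19})
Op 5: UPDATE b=27 (pending; pending now {b=27, e=19})
Op 6: UPDATE a=21 (pending; pending now {a=21, b=27, e=19})
Op 7: UPDATE a=18 (pending; pending now {a=18, b=27, e=19})
Op 8: ROLLBACK: discarded pending ['a', 'b', 'e']; in_txn=False
Op 9: UPDATE e=7 (auto-commit; committed e=7)
ROLLBACK at op 8 discards: ['a', 'b', 'e']

Answer: a b e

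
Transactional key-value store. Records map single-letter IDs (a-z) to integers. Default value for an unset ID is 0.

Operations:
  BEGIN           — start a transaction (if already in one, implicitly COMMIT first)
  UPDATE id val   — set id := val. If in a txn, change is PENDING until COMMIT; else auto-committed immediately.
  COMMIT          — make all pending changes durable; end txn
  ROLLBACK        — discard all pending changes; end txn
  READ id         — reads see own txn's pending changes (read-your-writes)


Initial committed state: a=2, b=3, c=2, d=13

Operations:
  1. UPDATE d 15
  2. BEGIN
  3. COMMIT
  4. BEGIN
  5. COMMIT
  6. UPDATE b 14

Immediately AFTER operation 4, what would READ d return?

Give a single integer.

Initial committed: {a=2, b=3, c=2, d=13}
Op 1: UPDATE d=15 (auto-commit; committed d=15)
Op 2: BEGIN: in_txn=True, pending={}
Op 3: COMMIT: merged [] into committed; committed now {a=2, b=3, c=2, d=15}
Op 4: BEGIN: in_txn=True, pending={}
After op 4: visible(d) = 15 (pending={}, committed={a=2, b=3, c=2, d=15})

Answer: 15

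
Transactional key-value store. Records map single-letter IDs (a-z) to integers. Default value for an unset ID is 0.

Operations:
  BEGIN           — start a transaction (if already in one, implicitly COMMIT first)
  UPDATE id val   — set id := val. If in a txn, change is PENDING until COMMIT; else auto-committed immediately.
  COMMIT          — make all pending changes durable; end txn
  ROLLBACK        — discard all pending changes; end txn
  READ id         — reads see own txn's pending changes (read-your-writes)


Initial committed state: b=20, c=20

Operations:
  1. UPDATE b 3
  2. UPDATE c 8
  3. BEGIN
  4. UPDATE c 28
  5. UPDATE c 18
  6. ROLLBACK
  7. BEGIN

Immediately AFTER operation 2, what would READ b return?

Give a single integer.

Answer: 3

Derivation:
Initial committed: {b=20, c=20}
Op 1: UPDATE b=3 (auto-commit; committed b=3)
Op 2: UPDATE c=8 (auto-commit; committed c=8)
After op 2: visible(b) = 3 (pending={}, committed={b=3, c=8})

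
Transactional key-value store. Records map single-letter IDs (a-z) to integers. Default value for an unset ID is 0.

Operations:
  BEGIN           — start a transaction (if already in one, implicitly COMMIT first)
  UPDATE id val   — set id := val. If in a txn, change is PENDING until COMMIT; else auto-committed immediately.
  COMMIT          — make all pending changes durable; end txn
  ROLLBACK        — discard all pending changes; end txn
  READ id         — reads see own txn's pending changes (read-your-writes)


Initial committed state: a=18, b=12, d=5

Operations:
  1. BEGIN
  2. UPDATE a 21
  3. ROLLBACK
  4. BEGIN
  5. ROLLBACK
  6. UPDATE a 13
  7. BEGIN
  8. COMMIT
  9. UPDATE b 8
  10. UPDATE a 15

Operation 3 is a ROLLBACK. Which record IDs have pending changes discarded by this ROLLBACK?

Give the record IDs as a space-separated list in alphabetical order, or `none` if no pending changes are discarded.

Answer: a

Derivation:
Initial committed: {a=18, b=12, d=5}
Op 1: BEGIN: in_txn=True, pending={}
Op 2: UPDATE a=21 (pending; pending now {a=21})
Op 3: ROLLBACK: discarded pending ['a']; in_txn=False
Op 4: BEGIN: in_txn=True, pending={}
Op 5: ROLLBACK: discarded pending []; in_txn=False
Op 6: UPDATE a=13 (auto-commit; committed a=13)
Op 7: BEGIN: in_txn=True, pending={}
Op 8: COMMIT: merged [] into committed; committed now {a=13, b=12, d=5}
Op 9: UPDATE b=8 (auto-commit; committed b=8)
Op 10: UPDATE a=15 (auto-commit; committed a=15)
ROLLBACK at op 3 discards: ['a']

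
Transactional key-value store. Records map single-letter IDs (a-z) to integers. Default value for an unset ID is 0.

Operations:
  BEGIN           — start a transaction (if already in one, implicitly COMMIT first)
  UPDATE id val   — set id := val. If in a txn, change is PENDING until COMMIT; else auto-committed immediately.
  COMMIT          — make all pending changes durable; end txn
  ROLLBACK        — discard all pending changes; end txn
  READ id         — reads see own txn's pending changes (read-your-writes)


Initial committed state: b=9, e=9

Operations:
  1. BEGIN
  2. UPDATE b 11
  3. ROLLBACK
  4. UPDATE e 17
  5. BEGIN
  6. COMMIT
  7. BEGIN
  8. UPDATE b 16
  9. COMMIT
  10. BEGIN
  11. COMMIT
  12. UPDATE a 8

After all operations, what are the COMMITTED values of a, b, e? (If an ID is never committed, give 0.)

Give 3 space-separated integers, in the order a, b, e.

Answer: 8 16 17

Derivation:
Initial committed: {b=9, e=9}
Op 1: BEGIN: in_txn=True, pending={}
Op 2: UPDATE b=11 (pending; pending now {b=11})
Op 3: ROLLBACK: discarded pending ['b']; in_txn=False
Op 4: UPDATE e=17 (auto-commit; committed e=17)
Op 5: BEGIN: in_txn=True, pending={}
Op 6: COMMIT: merged [] into committed; committed now {b=9, e=17}
Op 7: BEGIN: in_txn=True, pending={}
Op 8: UPDATE b=16 (pending; pending now {b=16})
Op 9: COMMIT: merged ['b'] into committed; committed now {b=16, e=17}
Op 10: BEGIN: in_txn=True, pending={}
Op 11: COMMIT: merged [] into committed; committed now {b=16, e=17}
Op 12: UPDATE a=8 (auto-commit; committed a=8)
Final committed: {a=8, b=16, e=17}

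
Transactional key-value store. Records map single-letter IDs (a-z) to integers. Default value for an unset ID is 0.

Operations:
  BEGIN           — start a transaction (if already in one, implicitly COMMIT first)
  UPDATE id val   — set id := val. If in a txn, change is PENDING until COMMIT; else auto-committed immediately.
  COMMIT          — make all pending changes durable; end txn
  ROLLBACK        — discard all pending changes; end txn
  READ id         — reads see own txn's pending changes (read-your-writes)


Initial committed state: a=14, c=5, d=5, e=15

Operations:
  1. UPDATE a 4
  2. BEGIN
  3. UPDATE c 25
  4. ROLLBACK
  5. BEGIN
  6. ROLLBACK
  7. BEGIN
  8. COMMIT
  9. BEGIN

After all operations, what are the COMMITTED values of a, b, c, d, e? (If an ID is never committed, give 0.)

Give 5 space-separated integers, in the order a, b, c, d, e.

Initial committed: {a=14, c=5, d=5, e=15}
Op 1: UPDATE a=4 (auto-commit; committed a=4)
Op 2: BEGIN: in_txn=True, pending={}
Op 3: UPDATE c=25 (pending; pending now {c=25})
Op 4: ROLLBACK: discarded pending ['c']; in_txn=False
Op 5: BEGIN: in_txn=True, pending={}
Op 6: ROLLBACK: discarded pending []; in_txn=False
Op 7: BEGIN: in_txn=True, pending={}
Op 8: COMMIT: merged [] into committed; committed now {a=4, c=5, d=5, e=15}
Op 9: BEGIN: in_txn=True, pending={}
Final committed: {a=4, c=5, d=5, e=15}

Answer: 4 0 5 5 15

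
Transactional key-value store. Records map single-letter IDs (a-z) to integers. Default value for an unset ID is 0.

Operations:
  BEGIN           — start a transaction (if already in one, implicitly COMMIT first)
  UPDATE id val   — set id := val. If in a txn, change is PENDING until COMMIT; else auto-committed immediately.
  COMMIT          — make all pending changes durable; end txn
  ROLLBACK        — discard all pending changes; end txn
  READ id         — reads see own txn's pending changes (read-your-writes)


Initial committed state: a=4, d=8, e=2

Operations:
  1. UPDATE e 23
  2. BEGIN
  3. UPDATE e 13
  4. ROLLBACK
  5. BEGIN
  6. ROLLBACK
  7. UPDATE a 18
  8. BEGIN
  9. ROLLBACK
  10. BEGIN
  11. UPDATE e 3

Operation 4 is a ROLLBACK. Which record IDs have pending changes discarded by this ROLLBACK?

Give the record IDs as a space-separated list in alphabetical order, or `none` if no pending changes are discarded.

Answer: e

Derivation:
Initial committed: {a=4, d=8, e=2}
Op 1: UPDATE e=23 (auto-commit; committed e=23)
Op 2: BEGIN: in_txn=True, pending={}
Op 3: UPDATE e=13 (pending; pending now {e=13})
Op 4: ROLLBACK: discarded pending ['e']; in_txn=False
Op 5: BEGIN: in_txn=True, pending={}
Op 6: ROLLBACK: discarded pending []; in_txn=False
Op 7: UPDATE a=18 (auto-commit; committed a=18)
Op 8: BEGIN: in_txn=True, pending={}
Op 9: ROLLBACK: discarded pending []; in_txn=False
Op 10: BEGIN: in_txn=True, pending={}
Op 11: UPDATE e=3 (pending; pending now {e=3})
ROLLBACK at op 4 discards: ['e']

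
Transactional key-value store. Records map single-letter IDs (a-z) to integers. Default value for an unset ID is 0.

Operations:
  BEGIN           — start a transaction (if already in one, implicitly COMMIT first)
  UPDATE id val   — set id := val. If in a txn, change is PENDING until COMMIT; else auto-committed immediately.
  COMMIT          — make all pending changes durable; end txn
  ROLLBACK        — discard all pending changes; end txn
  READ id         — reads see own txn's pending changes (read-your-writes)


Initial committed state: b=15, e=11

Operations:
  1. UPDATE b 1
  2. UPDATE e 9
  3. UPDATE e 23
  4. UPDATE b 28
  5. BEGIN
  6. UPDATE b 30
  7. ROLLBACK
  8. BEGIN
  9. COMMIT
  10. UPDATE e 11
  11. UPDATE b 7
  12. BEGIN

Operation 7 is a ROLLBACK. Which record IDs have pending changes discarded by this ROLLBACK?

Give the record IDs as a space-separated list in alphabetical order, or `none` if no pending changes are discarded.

Initial committed: {b=15, e=11}
Op 1: UPDATE b=1 (auto-commit; committed b=1)
Op 2: UPDATE e=9 (auto-commit; committed e=9)
Op 3: UPDATE e=23 (auto-commit; committed e=23)
Op 4: UPDATE b=28 (auto-commit; committed b=28)
Op 5: BEGIN: in_txn=True, pending={}
Op 6: UPDATE b=30 (pending; pending now {b=30})
Op 7: ROLLBACK: discarded pending ['b']; in_txn=False
Op 8: BEGIN: in_txn=True, pending={}
Op 9: COMMIT: merged [] into committed; committed now {b=28, e=23}
Op 10: UPDATE e=11 (auto-commit; committed e=11)
Op 11: UPDATE b=7 (auto-commit; committed b=7)
Op 12: BEGIN: in_txn=True, pending={}
ROLLBACK at op 7 discards: ['b']

Answer: b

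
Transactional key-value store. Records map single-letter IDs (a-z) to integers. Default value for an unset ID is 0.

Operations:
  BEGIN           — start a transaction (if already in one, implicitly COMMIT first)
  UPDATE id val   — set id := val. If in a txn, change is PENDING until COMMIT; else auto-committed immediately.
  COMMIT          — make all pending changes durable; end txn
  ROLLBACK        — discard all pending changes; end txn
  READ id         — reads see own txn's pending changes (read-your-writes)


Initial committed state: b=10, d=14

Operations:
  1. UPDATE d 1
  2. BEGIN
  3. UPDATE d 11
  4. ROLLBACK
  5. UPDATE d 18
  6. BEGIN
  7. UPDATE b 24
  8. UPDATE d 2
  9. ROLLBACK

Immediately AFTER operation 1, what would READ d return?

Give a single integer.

Answer: 1

Derivation:
Initial committed: {b=10, d=14}
Op 1: UPDATE d=1 (auto-commit; committed d=1)
After op 1: visible(d) = 1 (pending={}, committed={b=10, d=1})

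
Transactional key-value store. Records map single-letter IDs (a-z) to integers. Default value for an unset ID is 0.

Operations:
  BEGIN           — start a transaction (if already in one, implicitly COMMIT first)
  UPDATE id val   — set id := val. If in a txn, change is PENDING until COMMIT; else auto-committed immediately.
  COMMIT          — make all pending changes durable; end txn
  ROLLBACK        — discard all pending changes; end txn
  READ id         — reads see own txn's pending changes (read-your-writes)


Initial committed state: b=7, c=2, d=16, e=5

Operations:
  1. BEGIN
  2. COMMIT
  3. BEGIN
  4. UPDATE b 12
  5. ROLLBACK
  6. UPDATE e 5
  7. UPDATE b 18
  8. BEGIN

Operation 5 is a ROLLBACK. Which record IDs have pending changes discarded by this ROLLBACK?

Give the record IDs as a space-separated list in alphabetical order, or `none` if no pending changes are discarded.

Answer: b

Derivation:
Initial committed: {b=7, c=2, d=16, e=5}
Op 1: BEGIN: in_txn=True, pending={}
Op 2: COMMIT: merged [] into committed; committed now {b=7, c=2, d=16, e=5}
Op 3: BEGIN: in_txn=True, pending={}
Op 4: UPDATE b=12 (pending; pending now {b=12})
Op 5: ROLLBACK: discarded pending ['b']; in_txn=False
Op 6: UPDATE e=5 (auto-commit; committed e=5)
Op 7: UPDATE b=18 (auto-commit; committed b=18)
Op 8: BEGIN: in_txn=True, pending={}
ROLLBACK at op 5 discards: ['b']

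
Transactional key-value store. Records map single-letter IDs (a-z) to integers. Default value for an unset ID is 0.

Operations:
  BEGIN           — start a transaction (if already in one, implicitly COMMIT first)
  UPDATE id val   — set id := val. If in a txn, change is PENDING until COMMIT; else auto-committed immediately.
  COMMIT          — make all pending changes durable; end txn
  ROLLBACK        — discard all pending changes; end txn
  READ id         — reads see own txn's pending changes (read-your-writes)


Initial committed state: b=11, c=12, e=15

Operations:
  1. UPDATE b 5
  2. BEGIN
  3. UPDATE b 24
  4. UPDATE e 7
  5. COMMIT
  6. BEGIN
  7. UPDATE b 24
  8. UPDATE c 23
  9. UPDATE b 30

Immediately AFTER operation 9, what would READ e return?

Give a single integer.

Answer: 7

Derivation:
Initial committed: {b=11, c=12, e=15}
Op 1: UPDATE b=5 (auto-commit; committed b=5)
Op 2: BEGIN: in_txn=True, pending={}
Op 3: UPDATE b=24 (pending; pending now {b=24})
Op 4: UPDATE e=7 (pending; pending now {b=24, e=7})
Op 5: COMMIT: merged ['b', 'e'] into committed; committed now {b=24, c=12, e=7}
Op 6: BEGIN: in_txn=True, pending={}
Op 7: UPDATE b=24 (pending; pending now {b=24})
Op 8: UPDATE c=23 (pending; pending now {b=24, c=23})
Op 9: UPDATE b=30 (pending; pending now {b=30, c=23})
After op 9: visible(e) = 7 (pending={b=30, c=23}, committed={b=24, c=12, e=7})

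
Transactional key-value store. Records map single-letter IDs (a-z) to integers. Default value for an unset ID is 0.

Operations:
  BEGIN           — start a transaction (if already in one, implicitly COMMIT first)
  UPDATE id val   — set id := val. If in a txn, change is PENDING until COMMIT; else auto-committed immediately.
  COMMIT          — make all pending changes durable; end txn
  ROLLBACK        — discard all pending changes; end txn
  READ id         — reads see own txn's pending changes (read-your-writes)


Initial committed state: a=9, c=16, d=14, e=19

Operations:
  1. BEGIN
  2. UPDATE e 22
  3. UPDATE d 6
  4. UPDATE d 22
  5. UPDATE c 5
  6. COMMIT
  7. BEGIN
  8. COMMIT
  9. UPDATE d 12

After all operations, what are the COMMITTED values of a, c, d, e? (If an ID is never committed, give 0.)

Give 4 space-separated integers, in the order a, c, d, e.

Answer: 9 5 12 22

Derivation:
Initial committed: {a=9, c=16, d=14, e=19}
Op 1: BEGIN: in_txn=True, pending={}
Op 2: UPDATE e=22 (pending; pending now {e=22})
Op 3: UPDATE d=6 (pending; pending now {d=6, e=22})
Op 4: UPDATE d=22 (pending; pending now {d=22, e=22})
Op 5: UPDATE c=5 (pending; pending now {c=5, d=22, e=22})
Op 6: COMMIT: merged ['c', 'd', 'e'] into committed; committed now {a=9, c=5, d=22, e=22}
Op 7: BEGIN: in_txn=True, pending={}
Op 8: COMMIT: merged [] into committed; committed now {a=9, c=5, d=22, e=22}
Op 9: UPDATE d=12 (auto-commit; committed d=12)
Final committed: {a=9, c=5, d=12, e=22}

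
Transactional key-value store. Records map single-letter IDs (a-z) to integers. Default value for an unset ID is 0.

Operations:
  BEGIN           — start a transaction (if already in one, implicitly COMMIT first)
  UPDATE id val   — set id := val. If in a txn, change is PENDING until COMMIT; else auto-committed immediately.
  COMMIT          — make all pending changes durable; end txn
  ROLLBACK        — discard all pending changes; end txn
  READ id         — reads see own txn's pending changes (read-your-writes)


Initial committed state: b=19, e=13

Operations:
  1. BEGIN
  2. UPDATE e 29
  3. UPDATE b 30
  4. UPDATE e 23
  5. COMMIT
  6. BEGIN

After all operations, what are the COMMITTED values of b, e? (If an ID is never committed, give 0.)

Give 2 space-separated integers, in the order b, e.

Initial committed: {b=19, e=13}
Op 1: BEGIN: in_txn=True, pending={}
Op 2: UPDATE e=29 (pending; pending now {e=29})
Op 3: UPDATE b=30 (pending; pending now {b=30, e=29})
Op 4: UPDATE e=23 (pending; pending now {b=30, e=23})
Op 5: COMMIT: merged ['b', 'e'] into committed; committed now {b=30, e=23}
Op 6: BEGIN: in_txn=True, pending={}
Final committed: {b=30, e=23}

Answer: 30 23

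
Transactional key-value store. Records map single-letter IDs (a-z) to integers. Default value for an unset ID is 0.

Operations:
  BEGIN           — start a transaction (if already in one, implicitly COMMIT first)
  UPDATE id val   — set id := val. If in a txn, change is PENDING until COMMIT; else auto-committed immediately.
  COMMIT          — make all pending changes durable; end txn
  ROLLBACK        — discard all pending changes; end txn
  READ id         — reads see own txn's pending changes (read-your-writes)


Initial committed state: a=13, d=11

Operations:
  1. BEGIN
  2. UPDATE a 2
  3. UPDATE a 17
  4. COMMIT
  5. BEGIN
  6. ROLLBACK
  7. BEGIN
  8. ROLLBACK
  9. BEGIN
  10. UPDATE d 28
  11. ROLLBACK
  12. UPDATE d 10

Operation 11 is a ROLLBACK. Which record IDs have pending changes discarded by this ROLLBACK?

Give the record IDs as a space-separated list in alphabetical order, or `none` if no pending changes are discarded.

Answer: d

Derivation:
Initial committed: {a=13, d=11}
Op 1: BEGIN: in_txn=True, pending={}
Op 2: UPDATE a=2 (pending; pending now {a=2})
Op 3: UPDATE a=17 (pending; pending now {a=17})
Op 4: COMMIT: merged ['a'] into committed; committed now {a=17, d=11}
Op 5: BEGIN: in_txn=True, pending={}
Op 6: ROLLBACK: discarded pending []; in_txn=False
Op 7: BEGIN: in_txn=True, pending={}
Op 8: ROLLBACK: discarded pending []; in_txn=False
Op 9: BEGIN: in_txn=True, pending={}
Op 10: UPDATE d=28 (pending; pending now {d=28})
Op 11: ROLLBACK: discarded pending ['d']; in_txn=False
Op 12: UPDATE d=10 (auto-commit; committed d=10)
ROLLBACK at op 11 discards: ['d']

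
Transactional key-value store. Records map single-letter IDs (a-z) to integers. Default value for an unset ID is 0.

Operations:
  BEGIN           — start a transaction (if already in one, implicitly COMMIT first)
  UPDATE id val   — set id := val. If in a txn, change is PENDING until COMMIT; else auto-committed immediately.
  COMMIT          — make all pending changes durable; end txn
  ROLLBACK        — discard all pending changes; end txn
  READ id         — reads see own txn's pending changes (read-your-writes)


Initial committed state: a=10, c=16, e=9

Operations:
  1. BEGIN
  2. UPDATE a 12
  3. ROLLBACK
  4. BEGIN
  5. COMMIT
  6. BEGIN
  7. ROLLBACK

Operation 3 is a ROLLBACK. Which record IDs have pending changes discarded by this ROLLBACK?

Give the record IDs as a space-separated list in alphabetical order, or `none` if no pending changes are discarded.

Answer: a

Derivation:
Initial committed: {a=10, c=16, e=9}
Op 1: BEGIN: in_txn=True, pending={}
Op 2: UPDATE a=12 (pending; pending now {a=12})
Op 3: ROLLBACK: discarded pending ['a']; in_txn=False
Op 4: BEGIN: in_txn=True, pending={}
Op 5: COMMIT: merged [] into committed; committed now {a=10, c=16, e=9}
Op 6: BEGIN: in_txn=True, pending={}
Op 7: ROLLBACK: discarded pending []; in_txn=False
ROLLBACK at op 3 discards: ['a']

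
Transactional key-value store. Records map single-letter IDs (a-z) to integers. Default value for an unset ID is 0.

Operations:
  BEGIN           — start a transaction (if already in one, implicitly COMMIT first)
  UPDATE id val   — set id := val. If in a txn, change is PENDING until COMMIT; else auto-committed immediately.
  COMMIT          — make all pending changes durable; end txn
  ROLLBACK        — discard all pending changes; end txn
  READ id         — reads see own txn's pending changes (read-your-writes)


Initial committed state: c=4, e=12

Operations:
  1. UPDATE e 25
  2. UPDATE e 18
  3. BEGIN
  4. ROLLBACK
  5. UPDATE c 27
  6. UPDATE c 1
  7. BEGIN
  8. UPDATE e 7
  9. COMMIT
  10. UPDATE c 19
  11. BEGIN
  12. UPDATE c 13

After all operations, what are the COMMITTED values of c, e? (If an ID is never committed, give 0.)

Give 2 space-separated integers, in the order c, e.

Answer: 19 7

Derivation:
Initial committed: {c=4, e=12}
Op 1: UPDATE e=25 (auto-commit; committed e=25)
Op 2: UPDATE e=18 (auto-commit; committed e=18)
Op 3: BEGIN: in_txn=True, pending={}
Op 4: ROLLBACK: discarded pending []; in_txn=False
Op 5: UPDATE c=27 (auto-commit; committed c=27)
Op 6: UPDATE c=1 (auto-commit; committed c=1)
Op 7: BEGIN: in_txn=True, pending={}
Op 8: UPDATE e=7 (pending; pending now {e=7})
Op 9: COMMIT: merged ['e'] into committed; committed now {c=1, e=7}
Op 10: UPDATE c=19 (auto-commit; committed c=19)
Op 11: BEGIN: in_txn=True, pending={}
Op 12: UPDATE c=13 (pending; pending now {c=13})
Final committed: {c=19, e=7}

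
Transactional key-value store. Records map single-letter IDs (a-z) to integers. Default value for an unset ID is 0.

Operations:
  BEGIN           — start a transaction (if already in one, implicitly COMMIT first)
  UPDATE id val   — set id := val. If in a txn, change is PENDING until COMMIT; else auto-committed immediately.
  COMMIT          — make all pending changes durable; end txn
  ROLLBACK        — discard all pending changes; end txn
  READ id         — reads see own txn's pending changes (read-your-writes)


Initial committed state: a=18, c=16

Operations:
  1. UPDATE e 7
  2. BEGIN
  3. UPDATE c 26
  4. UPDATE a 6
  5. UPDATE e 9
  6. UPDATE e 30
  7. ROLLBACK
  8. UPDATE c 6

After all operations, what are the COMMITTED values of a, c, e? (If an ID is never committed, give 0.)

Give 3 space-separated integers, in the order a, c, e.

Answer: 18 6 7

Derivation:
Initial committed: {a=18, c=16}
Op 1: UPDATE e=7 (auto-commit; committed e=7)
Op 2: BEGIN: in_txn=True, pending={}
Op 3: UPDATE c=26 (pending; pending now {c=26})
Op 4: UPDATE a=6 (pending; pending now {a=6, c=26})
Op 5: UPDATE e=9 (pending; pending now {a=6, c=26, e=9})
Op 6: UPDATE e=30 (pending; pending now {a=6, c=26, e=30})
Op 7: ROLLBACK: discarded pending ['a', 'c', 'e']; in_txn=False
Op 8: UPDATE c=6 (auto-commit; committed c=6)
Final committed: {a=18, c=6, e=7}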